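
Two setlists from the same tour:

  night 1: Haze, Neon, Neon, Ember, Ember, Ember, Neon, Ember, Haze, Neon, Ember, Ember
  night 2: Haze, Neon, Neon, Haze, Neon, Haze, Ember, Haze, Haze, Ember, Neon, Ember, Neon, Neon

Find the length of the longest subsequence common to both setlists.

8

Pick Haze [1,1] → Neon [2,3] → Neon [3,5] → Ember [4,7] → Ember [5,10] → Ember [6,12] → Neon [7,13] → Neon [10,14]; all 8 songs appear in both, in order. dp[12][14] = 8 confirms this is the maximum.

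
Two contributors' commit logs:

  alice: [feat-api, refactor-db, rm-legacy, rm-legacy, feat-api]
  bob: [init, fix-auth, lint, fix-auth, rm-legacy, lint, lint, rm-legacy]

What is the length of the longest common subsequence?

Match rm-legacy (alice #3, bob #5) → rm-legacy (alice #4, bob #8) — 2 commits in the same relative order in both. dp[5][8] = 2 confirms this is the maximum.

2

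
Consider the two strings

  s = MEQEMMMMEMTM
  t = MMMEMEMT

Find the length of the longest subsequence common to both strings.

7

Taking M [1,1] → M [5,2] → M [6,3] → M [8,5] → E [9,6] → M [10,7] → T [11,8] gives a common subsequence of length 7. The LCS DP gives dp[12][8] = 7, so this is optimal.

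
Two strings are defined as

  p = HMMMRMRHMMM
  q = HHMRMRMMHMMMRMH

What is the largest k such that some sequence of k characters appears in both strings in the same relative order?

9

Pick H (p #1, q #2), then M (p #2, q #3), then M (p #3, q #5), then M (p #4, q #7), then M (p #6, q #8), then H (p #8, q #9), then M (p #9, q #11), then M (p #10, q #12), then M (p #11, q #14); all 9 characters appear in both, in order, and the DP table's final entry dp[11][15] is also 9, so no common subsequence is longer.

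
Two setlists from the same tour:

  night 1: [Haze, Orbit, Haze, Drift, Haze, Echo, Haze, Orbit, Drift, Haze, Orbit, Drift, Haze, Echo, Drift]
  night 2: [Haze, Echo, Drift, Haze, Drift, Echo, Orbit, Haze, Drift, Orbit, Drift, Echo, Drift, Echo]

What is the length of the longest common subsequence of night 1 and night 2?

10

Taking Haze at night 1[1]=night 2[1] → Haze at night 1[3]=night 2[4] → Drift at night 1[4]=night 2[5] → Echo at night 1[6]=night 2[6] → Haze at night 1[7]=night 2[8] → Drift at night 1[9]=night 2[9] → Orbit at night 1[11]=night 2[10] → Drift at night 1[12]=night 2[11] → Echo at night 1[14]=night 2[12] → Drift at night 1[15]=night 2[13] gives a common subsequence of length 10. Since dp[15][14] = 10, nothing longer is possible.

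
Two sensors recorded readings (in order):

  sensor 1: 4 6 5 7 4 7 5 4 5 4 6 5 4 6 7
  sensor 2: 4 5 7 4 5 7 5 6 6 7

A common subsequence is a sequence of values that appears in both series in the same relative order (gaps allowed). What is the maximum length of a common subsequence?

Let dp[i][j] be the LCS length of the first i values of sensor 1 and the first j values of sensor 2. dp[i][j] = dp[i-1][j-1]+1 when the i-th and j-th values match, else max(dp[i-1][j], dp[i][j-1]).
    ·  4  5  7  4  5  7  5  6  6  7
 ·  0  0  0  0  0  0  0  0  0  0  0
 4  0  1  1  1  1  1  1  1  1  1  1
 6  0  1  1  1  1  1  1  1  2  2  2
 5  0  1  2  2  2  2  2  2  2  2  2
 7  0  1  2  3  3  3  3  3  3  3  3
 4  0  1  2  3  4  4  4  4  4  4  4
 7  0  1  2  3  4  4  5  5  5  5  5
 5  0  1  2  3  4  5  5  6  6  6  6
 4  0  1  2  3  4  5  5  6  6  6  6
 5  0  1  2  3  4  5  5  6  6  6  6
 4  0  1  2  3  4  5  5  6  6  6  6
 6  0  1  2  3  4  5  5  6  7  7  7
 5  0  1  2  3  4  5  5  6  7  7  7
 4  0  1  2  3  4  5  5  6  7  7  7
 6  0  1  2  3  4  5  5  6  7  8  8
 7  0  1  2  3  4  5  6  6  7  8  9
dp[15][10] = 9. One LCS (by backtracking along matches): 4, 5, 7, 4, 7, 5, 6, 6, 7.

9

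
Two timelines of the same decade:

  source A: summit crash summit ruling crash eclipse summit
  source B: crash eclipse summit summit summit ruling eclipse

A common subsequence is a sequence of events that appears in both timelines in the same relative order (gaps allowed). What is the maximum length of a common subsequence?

Match summit (source A #1, source B #4); then summit (source A #3, source B #5); then ruling (source A #4, source B #6); then eclipse (source A #6, source B #7) — 4 events in the same relative order in both. The LCS DP gives dp[7][7] = 4, so this is optimal.

4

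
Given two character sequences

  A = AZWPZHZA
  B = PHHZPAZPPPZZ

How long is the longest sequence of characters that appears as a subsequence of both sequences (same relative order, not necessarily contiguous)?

5

Let dp[i][j] be the LCS length of the first i characters of A and the first j characters of B. dp[i][j] = dp[i-1][j-1]+1 when the i-th and j-th characters match, else max(dp[i-1][j], dp[i][j-1]).
    ·  P  H  H  Z  P  A  Z  P  P  P  Z  Z
 ·  0  0  0  0  0  0  0  0  0  0  0  0  0
 A  0  0  0  0  0  0  1  1  1  1  1  1  1
 Z  0  0  0  0  1  1  1  2  2  2  2  2  2
 W  0  0  0  0  1  1  1  2  2  2  2  2  2
 P  0  1  1  1  1  2  2  2  3  3  3  3  3
 Z  0  1  1  1  2  2  2  3  3  3  3  4  4
 H  0  1  2  2  2  2  2  3  3  3  3  4  4
 Z  0  1  2  2  3  3  3  3  3  3  3  4  5
 A  0  1  2  2  3  3  4  4  4  4  4  4  5
dp[8][12] = 5. One LCS (by backtracking along matches): AZPZZ.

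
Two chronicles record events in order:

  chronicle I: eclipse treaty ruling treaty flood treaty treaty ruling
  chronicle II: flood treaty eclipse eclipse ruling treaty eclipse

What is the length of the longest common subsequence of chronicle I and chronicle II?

3

One common subsequence of length 3: eclipse at chronicle I[1]=chronicle II[4], ruling at chronicle I[3]=chronicle II[5], treaty at chronicle I[4]=chronicle II[6]. Since dp[8][7] = 3, nothing longer is possible.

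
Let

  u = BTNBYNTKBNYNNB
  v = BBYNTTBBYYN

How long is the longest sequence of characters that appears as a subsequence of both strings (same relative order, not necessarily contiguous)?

Match B at u[1]=v[1], B at u[4]=v[2], Y at u[5]=v[3], N at u[6]=v[4], T at u[7]=v[6], B at u[9]=v[8], Y at u[11]=v[10], N at u[13]=v[11] — 8 characters in the same relative order in both. The LCS DP gives dp[14][11] = 8, so this is optimal.

8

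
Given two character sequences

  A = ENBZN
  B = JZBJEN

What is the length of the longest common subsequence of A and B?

Pick E [1,5] → N [5,6]; all 2 characters appear in both, in order, and the DP table's final entry dp[5][6] is also 2, so no common subsequence is longer.

2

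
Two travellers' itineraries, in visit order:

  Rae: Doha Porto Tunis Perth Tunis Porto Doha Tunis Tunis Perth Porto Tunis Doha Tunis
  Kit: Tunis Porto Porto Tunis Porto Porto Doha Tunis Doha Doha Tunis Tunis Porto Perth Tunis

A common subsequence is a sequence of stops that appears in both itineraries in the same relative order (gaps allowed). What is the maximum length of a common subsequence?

Match Porto (Rae #2, Kit #3), Tunis (Rae #3, Kit #4), Tunis (Rae #5, Kit #8), Doha (Rae #7, Kit #10), Tunis (Rae #8, Kit #11), Tunis (Rae #9, Kit #12), Perth (Rae #10, Kit #14), Tunis (Rae #14, Kit #15) — 8 stops in the same relative order in both. dp[14][15] = 8 confirms this is the maximum.

8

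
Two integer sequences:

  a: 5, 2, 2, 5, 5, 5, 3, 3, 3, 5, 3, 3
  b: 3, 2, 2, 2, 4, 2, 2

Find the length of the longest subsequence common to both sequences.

Pick 2 at a[2]=b[6]; then 2 at a[3]=b[7]; all 2 values appear in both, in order. The LCS DP gives dp[12][7] = 2, so this is optimal.

2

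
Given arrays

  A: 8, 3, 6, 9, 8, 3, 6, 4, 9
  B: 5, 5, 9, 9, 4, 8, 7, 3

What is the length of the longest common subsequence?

Let dp[i][j] be the LCS length of the first i values of A and the first j values of B. dp[i][j] = dp[i-1][j-1]+1 when the i-th and j-th values match, else max(dp[i-1][j], dp[i][j-1]).
    ·  5  5  9  9  4  8  7  3
 ·  0  0  0  0  0  0  0  0  0
 8  0  0  0  0  0  0  1  1  1
 3  0  0  0  0  0  0  1  1  2
 6  0  0  0  0  0  0  1  1  2
 9  0  0  0  1  1  1  1  1  2
 8  0  0  0  1  1  1  2  2  2
 3  0  0  0  1  1  1  2  2  3
 6  0  0  0  1  1  1  2  2  3
 4  0  0  0  1  1  2  2  2  3
 9  0  0  0  1  2  2  2  2  3
dp[9][8] = 3. One LCS (by backtracking along matches): 9, 8, 3.

3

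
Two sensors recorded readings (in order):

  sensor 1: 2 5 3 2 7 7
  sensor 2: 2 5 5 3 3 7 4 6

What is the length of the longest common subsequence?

4

Let dp[i][j] be the LCS length of the first i values of sensor 1 and the first j values of sensor 2. dp[i][j] = dp[i-1][j-1]+1 when the i-th and j-th values match, else max(dp[i-1][j], dp[i][j-1]).
    ·  2  5  5  3  3  7  4  6
 ·  0  0  0  0  0  0  0  0  0
 2  0  1  1  1  1  1  1  1  1
 5  0  1  2  2  2  2  2  2  2
 3  0  1  2  2  3  3  3  3  3
 2  0  1  2  2  3  3  3  3  3
 7  0  1  2  2  3  3  4  4  4
 7  0  1  2  2  3  3  4  4  4
dp[6][8] = 4. One LCS (by backtracking along matches): 2, 5, 3, 7.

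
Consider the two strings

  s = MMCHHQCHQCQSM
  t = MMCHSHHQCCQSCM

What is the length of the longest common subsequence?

11

Taking M at s[1]=t[1]; then M at s[2]=t[2]; then C at s[3]=t[3]; then H at s[4]=t[6]; then H at s[5]=t[7]; then Q at s[6]=t[8]; then C at s[7]=t[9]; then C at s[10]=t[10]; then Q at s[11]=t[11]; then S at s[12]=t[12]; then M at s[13]=t[14] gives a common subsequence of length 11, and the DP table's final entry dp[13][14] is also 11, so no common subsequence is longer.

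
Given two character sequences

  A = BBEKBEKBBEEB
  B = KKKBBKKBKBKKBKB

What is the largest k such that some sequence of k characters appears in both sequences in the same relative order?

Match B [1,4], then B [2,5], then K [4,7], then B [5,8], then K [7,9], then B [8,10], then B [9,13], then B [12,15] — 8 characters in the same relative order in both. The LCS DP gives dp[12][15] = 8, so this is optimal.

8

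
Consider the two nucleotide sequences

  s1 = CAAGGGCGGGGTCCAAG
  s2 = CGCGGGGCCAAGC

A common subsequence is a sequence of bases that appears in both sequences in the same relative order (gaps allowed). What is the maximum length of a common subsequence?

Match C [1,1]; then G [6,2]; then C [7,3]; then G [8,4]; then G [9,5]; then G [10,6]; then G [11,7]; then C [13,8]; then C [14,9]; then A [15,10]; then A [16,11]; then G [17,12] — 12 bases in the same relative order in both, and the DP table's final entry dp[17][13] is also 12, so no common subsequence is longer.

12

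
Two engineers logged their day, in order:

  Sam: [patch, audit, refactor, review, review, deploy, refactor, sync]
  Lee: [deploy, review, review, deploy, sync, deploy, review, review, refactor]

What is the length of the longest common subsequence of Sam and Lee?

Match review (Sam #4, Lee #2), then review (Sam #5, Lee #3), then deploy (Sam #6, Lee #6), then refactor (Sam #7, Lee #9) — 4 tasks in the same relative order in both. dp[8][9] = 4 confirms this is the maximum.

4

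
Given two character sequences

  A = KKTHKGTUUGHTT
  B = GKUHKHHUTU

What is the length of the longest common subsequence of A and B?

Taking K at A[1]=B[2], then K at A[2]=B[5], then H at A[4]=B[7], then T at A[7]=B[9], then U at A[9]=B[10] gives a common subsequence of length 5, and the DP table's final entry dp[13][10] is also 5, so no common subsequence is longer.

5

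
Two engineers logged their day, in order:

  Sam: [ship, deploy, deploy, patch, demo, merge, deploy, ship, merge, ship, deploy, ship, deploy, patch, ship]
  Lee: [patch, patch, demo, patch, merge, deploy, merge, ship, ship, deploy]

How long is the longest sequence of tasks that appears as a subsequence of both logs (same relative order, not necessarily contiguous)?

8

Pick patch at Sam[4]=Lee[2]; then demo at Sam[5]=Lee[3]; then merge at Sam[6]=Lee[5]; then deploy at Sam[7]=Lee[6]; then merge at Sam[9]=Lee[7]; then ship at Sam[10]=Lee[8]; then ship at Sam[12]=Lee[9]; then deploy at Sam[13]=Lee[10]; all 8 tasks appear in both, in order. Since dp[15][10] = 8, nothing longer is possible.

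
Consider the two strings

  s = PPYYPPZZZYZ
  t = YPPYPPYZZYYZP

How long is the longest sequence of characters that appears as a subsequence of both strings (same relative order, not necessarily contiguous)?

Let dp[i][j] be the LCS length of the first i characters of s and the first j characters of t. dp[i][j] = dp[i-1][j-1]+1 when the i-th and j-th characters match, else max(dp[i-1][j], dp[i][j-1]).
    ·  Y  P  P  Y  P  P  Y  Z  Z  Y  Y  Z  P
 ·  0  0  0  0  0  0  0  0  0  0  0  0  0  0
 P  0  0  1  1  1  1  1  1  1  1  1  1  1  1
 P  0  0  1  2  2  2  2  2  2  2  2  2  2  2
 Y  0  1  1  2  3  3  3  3  3  3  3  3  3  3
 Y  0  1  1  2  3  3  3  4  4  4  4  4  4  4
 P  0  1  2  2  3  4  4  4  4  4  4  4  4  5
 P  0  1  2  3  3  4  5  5  5  5  5  5  5  5
 Z  0  1  2  3  3  4  5  5  6  6  6  6  6  6
 Z  0  1  2  3  3  4  5  5  6  7  7  7  7  7
 Z  0  1  2  3  3  4  5  5  6  7  7  7  8  8
 Y  0  1  2  3  4  4  5  6  6  7  8  8  8  8
 Z  0  1  2  3  4  4  5  6  7  7  8  8  9  9
dp[11][13] = 9. One LCS (by backtracking along matches): PPYPPZZYZ.

9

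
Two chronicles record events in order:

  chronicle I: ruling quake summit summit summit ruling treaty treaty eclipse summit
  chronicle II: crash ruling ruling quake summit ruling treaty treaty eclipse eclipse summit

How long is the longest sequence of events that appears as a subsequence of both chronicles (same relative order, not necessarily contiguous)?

One common subsequence of length 8: ruling [1,3]; then quake [2,4]; then summit [5,5]; then ruling [6,6]; then treaty [7,7]; then treaty [8,8]; then eclipse [9,10]; then summit [10,11]. Since dp[10][11] = 8, nothing longer is possible.

8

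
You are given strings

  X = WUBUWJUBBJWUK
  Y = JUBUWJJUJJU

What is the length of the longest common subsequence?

Taking U [2,2], then B [3,3], then U [4,4], then W [5,5], then J [6,7], then U [7,8], then J [10,10], then U [12,11] gives a common subsequence of length 8. dp[13][11] = 8 confirms this is the maximum.

8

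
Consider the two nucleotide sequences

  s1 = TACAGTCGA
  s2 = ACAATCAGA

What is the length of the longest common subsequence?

7

Let dp[i][j] be the LCS length of the first i bases of s1 and the first j bases of s2. dp[i][j] = dp[i-1][j-1]+1 when the i-th and j-th bases match, else max(dp[i-1][j], dp[i][j-1]).
    ·  A  C  A  A  T  C  A  G  A
 ·  0  0  0  0  0  0  0  0  0  0
 T  0  0  0  0  0  1  1  1  1  1
 A  0  1  1  1  1  1  1  2  2  2
 C  0  1  2  2  2  2  2  2  2  2
 A  0  1  2  3  3  3  3  3  3  3
 G  0  1  2  3  3  3  3  3  4  4
 T  0  1  2  3  3  4  4  4  4  4
 C  0  1  2  3  3  4  5  5  5  5
 G  0  1  2  3  3  4  5  5  6  6
 A  0  1  2  3  4  4  5  6  6  7
dp[9][9] = 7. One LCS (by backtracking along matches): ACATCGA.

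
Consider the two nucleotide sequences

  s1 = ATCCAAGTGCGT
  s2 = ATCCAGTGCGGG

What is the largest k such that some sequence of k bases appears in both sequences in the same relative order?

10

Taking A [1,1] → T [2,2] → C [3,3] → C [4,4] → A [6,5] → G [7,6] → T [8,7] → G [9,8] → C [10,9] → G [11,12] gives a common subsequence of length 10. dp[12][12] = 10 confirms this is the maximum.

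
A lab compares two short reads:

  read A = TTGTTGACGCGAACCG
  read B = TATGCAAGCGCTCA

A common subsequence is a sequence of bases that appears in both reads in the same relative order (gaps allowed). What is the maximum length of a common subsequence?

Pick T [1,1], then T [2,3], then G [3,4], then A [7,7], then G [9,8], then C [10,9], then G [11,10], then C [14,11], then C [15,13]; all 9 bases appear in both, in order. dp[16][14] = 9 confirms this is the maximum.

9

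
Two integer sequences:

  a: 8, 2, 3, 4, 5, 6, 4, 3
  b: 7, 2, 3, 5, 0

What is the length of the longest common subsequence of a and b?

3

Let dp[i][j] be the LCS length of the first i values of a and the first j values of b. dp[i][j] = dp[i-1][j-1]+1 when the i-th and j-th values match, else max(dp[i-1][j], dp[i][j-1]).
    ·  7  2  3  5  0
 ·  0  0  0  0  0  0
 8  0  0  0  0  0  0
 2  0  0  1  1  1  1
 3  0  0  1  2  2  2
 4  0  0  1  2  2  2
 5  0  0  1  2  3  3
 6  0  0  1  2  3  3
 4  0  0  1  2  3  3
 3  0  0  1  2  3  3
dp[8][5] = 3. One LCS (by backtracking along matches): 2, 3, 5.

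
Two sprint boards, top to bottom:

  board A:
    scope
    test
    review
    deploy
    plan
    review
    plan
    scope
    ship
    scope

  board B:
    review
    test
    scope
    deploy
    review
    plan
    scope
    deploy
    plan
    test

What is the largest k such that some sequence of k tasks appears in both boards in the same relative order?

5

Taking scope [1,3] → deploy [4,4] → review [6,5] → plan [7,6] → scope [8,7] gives a common subsequence of length 5. dp[10][10] = 5 confirms this is the maximum.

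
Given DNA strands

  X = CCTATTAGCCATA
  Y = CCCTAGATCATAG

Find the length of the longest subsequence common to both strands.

9

Match C [1,2], then C [2,3], then T [3,4], then A [4,7], then T [6,8], then C [10,9], then A [11,10], then T [12,11], then A [13,12] — 9 bases in the same relative order in both. The LCS DP gives dp[13][13] = 9, so this is optimal.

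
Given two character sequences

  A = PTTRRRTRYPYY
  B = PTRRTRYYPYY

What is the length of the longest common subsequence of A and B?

10

Let dp[i][j] be the LCS length of the first i characters of A and the first j characters of B. dp[i][j] = dp[i-1][j-1]+1 when the i-th and j-th characters match, else max(dp[i-1][j], dp[i][j-1]).
    ·  P  T  R  R  T  R  Y  Y  P  Y  Y
 ·  0  0  0  0  0  0  0  0  0  0  0  0
 P  0  1  1  1  1  1  1  1  1  1  1  1
 T  0  1  2  2  2  2  2  2  2  2  2  2
 T  0  1  2  2  2  3  3  3  3  3  3  3
 R  0  1  2  3  3  3  4  4  4  4  4  4
 R  0  1  2  3  4  4  4  4  4  4  4  4
 R  0  1  2  3  4  4  5  5  5  5  5  5
 T  0  1  2  3  4  5  5  5  5  5  5  5
 R  0  1  2  3  4  5  6  6  6  6  6  6
 Y  0  1  2  3  4  5  6  7  7  7  7  7
 P  0  1  2  3  4  5  6  7  7  8  8  8
 Y  0  1  2  3  4  5  6  7  8  8  9  9
 Y  0  1  2  3  4  5  6  7  8  8  9 10
dp[12][11] = 10. One LCS (by backtracking along matches): PTRRTRYPYY.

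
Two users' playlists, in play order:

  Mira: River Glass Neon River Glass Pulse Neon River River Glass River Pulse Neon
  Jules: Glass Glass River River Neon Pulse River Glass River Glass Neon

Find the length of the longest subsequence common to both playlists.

Match River (Mira #1, Jules #4), then Neon (Mira #3, Jules #5), then River (Mira #4, Jules #7), then Glass (Mira #5, Jules #8), then River (Mira #9, Jules #9), then Glass (Mira #10, Jules #10), then Neon (Mira #13, Jules #11) — 7 songs in the same relative order in both, and the DP table's final entry dp[13][11] is also 7, so no common subsequence is longer.

7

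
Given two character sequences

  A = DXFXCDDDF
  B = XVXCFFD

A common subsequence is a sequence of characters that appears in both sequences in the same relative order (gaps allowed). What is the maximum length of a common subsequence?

4

One common subsequence of length 4: X at A[2]=B[1] → X at A[4]=B[3] → C at A[5]=B[4] → D at A[8]=B[7]. dp[9][7] = 4 confirms this is the maximum.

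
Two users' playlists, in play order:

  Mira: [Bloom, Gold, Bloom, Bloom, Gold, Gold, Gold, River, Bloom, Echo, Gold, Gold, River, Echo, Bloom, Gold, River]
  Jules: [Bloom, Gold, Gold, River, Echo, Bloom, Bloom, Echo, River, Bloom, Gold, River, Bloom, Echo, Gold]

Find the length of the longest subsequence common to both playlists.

Match Bloom [1,1], Gold [2,3], Bloom [3,6], Bloom [4,7], River [8,9], Bloom [9,10], Gold [12,11], River [13,12], Echo [14,14], Gold [16,15] — 10 songs in the same relative order in both. Since dp[17][15] = 10, nothing longer is possible.

10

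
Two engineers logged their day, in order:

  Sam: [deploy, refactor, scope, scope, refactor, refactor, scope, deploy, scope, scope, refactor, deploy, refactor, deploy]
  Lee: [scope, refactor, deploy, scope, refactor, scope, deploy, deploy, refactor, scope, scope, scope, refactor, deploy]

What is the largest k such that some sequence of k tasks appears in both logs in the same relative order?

9

Taking deploy at Sam[1]=Lee[3] → refactor at Sam[2]=Lee[5] → scope at Sam[3]=Lee[6] → refactor at Sam[6]=Lee[9] → scope at Sam[7]=Lee[10] → scope at Sam[9]=Lee[11] → scope at Sam[10]=Lee[12] → refactor at Sam[13]=Lee[13] → deploy at Sam[14]=Lee[14] gives a common subsequence of length 9. dp[14][14] = 9 confirms this is the maximum.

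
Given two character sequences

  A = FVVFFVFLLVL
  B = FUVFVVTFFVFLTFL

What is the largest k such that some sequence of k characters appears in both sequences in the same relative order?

9

Taking F at A[1]=B[4]; then V at A[2]=B[5]; then V at A[3]=B[6]; then F at A[4]=B[8]; then F at A[5]=B[9]; then V at A[6]=B[10]; then F at A[7]=B[11]; then L at A[8]=B[12]; then L at A[11]=B[15] gives a common subsequence of length 9. dp[11][15] = 9 confirms this is the maximum.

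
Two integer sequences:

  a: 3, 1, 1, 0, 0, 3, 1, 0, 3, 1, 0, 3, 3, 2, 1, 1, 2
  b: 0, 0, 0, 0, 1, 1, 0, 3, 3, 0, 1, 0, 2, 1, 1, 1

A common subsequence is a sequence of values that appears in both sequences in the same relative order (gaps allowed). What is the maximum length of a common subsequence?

10

Taking 1 [2,5]; then 1 [3,6]; then 0 [4,7]; then 3 [6,9]; then 0 [8,10]; then 1 [10,11]; then 0 [11,12]; then 2 [14,13]; then 1 [15,15]; then 1 [16,16] gives a common subsequence of length 10. dp[17][16] = 10 confirms this is the maximum.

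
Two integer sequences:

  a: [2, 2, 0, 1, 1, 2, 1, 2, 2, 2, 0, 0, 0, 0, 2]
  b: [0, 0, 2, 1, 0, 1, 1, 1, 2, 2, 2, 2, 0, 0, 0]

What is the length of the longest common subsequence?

Match 2 (a #1, b #3), then 0 (a #3, b #5), then 1 (a #4, b #7), then 1 (a #5, b #8), then 2 (a #6, b #9), then 2 (a #8, b #10), then 2 (a #9, b #11), then 2 (a #10, b #12), then 0 (a #12, b #13), then 0 (a #13, b #14), then 0 (a #14, b #15) — 11 values in the same relative order in both. dp[15][15] = 11 confirms this is the maximum.

11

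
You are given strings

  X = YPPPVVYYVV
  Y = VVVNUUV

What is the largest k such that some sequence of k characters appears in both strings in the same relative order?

4

Let dp[i][j] be the LCS length of the first i characters of X and the first j characters of Y. dp[i][j] = dp[i-1][j-1]+1 when the i-th and j-th characters match, else max(dp[i-1][j], dp[i][j-1]).
    ·  V  V  V  N  U  U  V
 ·  0  0  0  0  0  0  0  0
 Y  0  0  0  0  0  0  0  0
 P  0  0  0  0  0  0  0  0
 P  0  0  0  0  0  0  0  0
 P  0  0  0  0  0  0  0  0
 V  0  1  1  1  1  1  1  1
 V  0  1  2  2  2  2  2  2
 Y  0  1  2  2  2  2  2  2
 Y  0  1  2  2  2  2  2  2
 V  0  1  2  3  3  3  3  3
 V  0  1  2  3  3  3  3  4
dp[10][7] = 4. One LCS (by backtracking along matches): VVVV.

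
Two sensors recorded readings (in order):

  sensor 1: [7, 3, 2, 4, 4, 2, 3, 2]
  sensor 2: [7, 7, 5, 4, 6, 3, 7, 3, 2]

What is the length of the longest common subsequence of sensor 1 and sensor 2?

4

Let dp[i][j] be the LCS length of the first i values of sensor 1 and the first j values of sensor 2. dp[i][j] = dp[i-1][j-1]+1 when the i-th and j-th values match, else max(dp[i-1][j], dp[i][j-1]).
    ·  7  7  5  4  6  3  7  3  2
 ·  0  0  0  0  0  0  0  0  0  0
 7  0  1  1  1  1  1  1  1  1  1
 3  0  1  1  1  1  1  2  2  2  2
 2  0  1  1  1  1  1  2  2  2  3
 4  0  1  1  1  2  2  2  2  2  3
 4  0  1  1  1  2  2  2  2  2  3
 2  0  1  1  1  2  2  2  2  2  3
 3  0  1  1  1  2  2  3  3  3  3
 2  0  1  1  1  2  2  3  3  3  4
dp[8][9] = 4. One LCS (by backtracking along matches): 7, 3, 3, 2.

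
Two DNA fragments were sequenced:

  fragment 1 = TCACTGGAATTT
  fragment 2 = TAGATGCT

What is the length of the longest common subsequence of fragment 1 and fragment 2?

6

Let dp[i][j] be the LCS length of the first i bases of fragment 1 and the first j bases of fragment 2. dp[i][j] = dp[i-1][j-1]+1 when the i-th and j-th bases match, else max(dp[i-1][j], dp[i][j-1]).
    ·  T  A  G  A  T  G  C  T
 ·  0  0  0  0  0  0  0  0  0
 T  0  1  1  1  1  1  1  1  1
 C  0  1  1  1  1  1  1  2  2
 A  0  1  2  2  2  2  2  2  2
 C  0  1  2  2  2  2  2  3  3
 T  0  1  2  2  2  3  3  3  4
 G  0  1  2  3  3  3  4  4  4
 G  0  1  2  3  3  3  4  4  4
 A  0  1  2  3  4  4  4  4  4
 A  0  1  2  3  4  4  4  4  4
 T  0  1  2  3  4  5  5  5  5
 T  0  1  2  3  4  5  5  5  6
 T  0  1  2  3  4  5  5  5  6
dp[12][8] = 6. One LCS (by backtracking along matches): TAGATT.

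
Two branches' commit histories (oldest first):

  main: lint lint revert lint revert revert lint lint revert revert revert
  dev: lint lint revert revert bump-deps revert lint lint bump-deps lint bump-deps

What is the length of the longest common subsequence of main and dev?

7

Pick lint (main #1, dev #1); then lint (main #2, dev #2); then revert (main #3, dev #3); then revert (main #5, dev #4); then revert (main #6, dev #6); then lint (main #7, dev #8); then lint (main #8, dev #10); all 7 commits appear in both, in order. Since dp[11][11] = 7, nothing longer is possible.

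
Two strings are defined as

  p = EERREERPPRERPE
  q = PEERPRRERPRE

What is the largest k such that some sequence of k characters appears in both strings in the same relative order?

9

One common subsequence of length 9: E at p[1]=q[2] → E at p[2]=q[3] → R at p[3]=q[6] → R at p[4]=q[7] → E at p[6]=q[8] → R at p[7]=q[9] → P at p[9]=q[10] → R at p[12]=q[11] → E at p[14]=q[12]. Since dp[14][12] = 9, nothing longer is possible.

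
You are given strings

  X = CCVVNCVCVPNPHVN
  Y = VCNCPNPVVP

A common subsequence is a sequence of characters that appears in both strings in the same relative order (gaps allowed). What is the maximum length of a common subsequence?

7

One common subsequence of length 7: C at X[2]=Y[2], then N at X[5]=Y[3], then C at X[8]=Y[4], then P at X[10]=Y[5], then N at X[11]=Y[6], then P at X[12]=Y[7], then V at X[14]=Y[9]. dp[15][10] = 7 confirms this is the maximum.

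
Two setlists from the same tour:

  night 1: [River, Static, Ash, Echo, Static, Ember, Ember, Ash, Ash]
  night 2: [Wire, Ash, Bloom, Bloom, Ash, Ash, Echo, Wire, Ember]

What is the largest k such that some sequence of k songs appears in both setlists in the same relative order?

3

One common subsequence of length 3: Ash at night 1[3]=night 2[6]; then Echo at night 1[4]=night 2[7]; then Ember at night 1[7]=night 2[9]. Since dp[9][9] = 3, nothing longer is possible.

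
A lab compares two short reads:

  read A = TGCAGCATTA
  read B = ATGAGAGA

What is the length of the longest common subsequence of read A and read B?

6

Let dp[i][j] be the LCS length of the first i bases of read A and the first j bases of read B. dp[i][j] = dp[i-1][j-1]+1 when the i-th and j-th bases match, else max(dp[i-1][j], dp[i][j-1]).
    ·  A  T  G  A  G  A  G  A
 ·  0  0  0  0  0  0  0  0  0
 T  0  0  1  1  1  1  1  1  1
 G  0  0  1  2  2  2  2  2  2
 C  0  0  1  2  2  2  2  2  2
 A  0  1  1  2  3  3  3  3  3
 G  0  1  1  2  3  4  4  4  4
 C  0  1  1  2  3  4  4  4  4
 A  0  1  1  2  3  4  5  5  5
 T  0  1  2  2  3  4  5  5  5
 T  0  1  2  2  3  4  5  5  5
 A  0  1  2  2  3  4  5  5  6
dp[10][8] = 6. One LCS (by backtracking along matches): TGAGAA.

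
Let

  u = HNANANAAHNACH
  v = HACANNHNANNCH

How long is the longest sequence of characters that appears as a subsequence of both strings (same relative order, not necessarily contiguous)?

9

Match H (u #1, v #1), A (u #3, v #4), N (u #4, v #5), N (u #6, v #6), H (u #9, v #7), N (u #10, v #8), A (u #11, v #9), C (u #12, v #12), H (u #13, v #13) — 9 characters in the same relative order in both. dp[13][13] = 9 confirms this is the maximum.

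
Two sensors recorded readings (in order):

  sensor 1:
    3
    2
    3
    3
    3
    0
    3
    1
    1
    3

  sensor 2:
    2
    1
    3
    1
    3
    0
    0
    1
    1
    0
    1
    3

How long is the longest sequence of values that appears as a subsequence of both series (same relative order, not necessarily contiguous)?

Let dp[i][j] be the LCS length of the first i values of sensor 1 and the first j values of sensor 2. dp[i][j] = dp[i-1][j-1]+1 when the i-th and j-th values match, else max(dp[i-1][j], dp[i][j-1]).
    ·  2  1  3  1  3  0  0  1  1  0  1  3
 ·  0  0  0  0  0  0  0  0  0  0  0  0  0
 3  0  0  0  1  1  1  1  1  1  1  1  1  1
 2  0  1  1  1  1  1  1  1  1  1  1  1  1
 3  0  1  1  2  2  2  2  2  2  2  2  2  2
 3  0  1  1  2  2  3  3  3  3  3  3  3  3
 3  0  1  1  2  2  3  3  3  3  3  3  3  4
 0  0  1  1  2  2  3  4  4  4  4  4  4  4
 3  0  1  1  2  2  3  4  4  4  4  4  4  5
 1  0  1  2  2  3  3  4  4  5  5  5  5  5
 1  0  1  2  2  3  3  4  4  5  6  6  6  6
 3  0  1  2  3  3  4  4  4  5  6  6  6  7
dp[10][12] = 7. One LCS (by backtracking along matches): 2, 3, 3, 0, 1, 1, 3.

7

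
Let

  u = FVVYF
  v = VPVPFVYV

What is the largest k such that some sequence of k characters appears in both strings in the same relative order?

One common subsequence of length 3: F (u #1, v #5); then V (u #2, v #6); then V (u #3, v #8). The LCS DP gives dp[5][8] = 3, so this is optimal.

3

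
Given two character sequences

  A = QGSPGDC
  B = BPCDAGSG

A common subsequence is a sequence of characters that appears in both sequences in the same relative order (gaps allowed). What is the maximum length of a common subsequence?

3

Let dp[i][j] be the LCS length of the first i characters of A and the first j characters of B. dp[i][j] = dp[i-1][j-1]+1 when the i-th and j-th characters match, else max(dp[i-1][j], dp[i][j-1]).
    ·  B  P  C  D  A  G  S  G
 ·  0  0  0  0  0  0  0  0  0
 Q  0  0  0  0  0  0  0  0  0
 G  0  0  0  0  0  0  1  1  1
 S  0  0  0  0  0  0  1  2  2
 P  0  0  1  1  1  1  1  2  2
 G  0  0  1  1  1  1  2  2  3
 D  0  0  1  1  2  2  2  2  3
 C  0  0  1  2  2  2  2  2  3
dp[7][8] = 3. One LCS (by backtracking along matches): GSG.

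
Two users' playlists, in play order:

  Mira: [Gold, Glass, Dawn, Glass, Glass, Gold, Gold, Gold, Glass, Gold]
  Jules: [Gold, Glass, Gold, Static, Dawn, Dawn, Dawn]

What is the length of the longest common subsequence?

3

One common subsequence of length 3: Gold [1,1] → Glass [2,2] → Dawn [3,7], and the DP table's final entry dp[10][7] is also 3, so no common subsequence is longer.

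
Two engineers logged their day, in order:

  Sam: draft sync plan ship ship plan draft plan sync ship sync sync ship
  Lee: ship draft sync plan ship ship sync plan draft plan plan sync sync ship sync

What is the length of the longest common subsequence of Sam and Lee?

Taking draft [1,2] → sync [2,3] → plan [3,4] → ship [4,5] → ship [5,6] → plan [6,8] → draft [7,9] → plan [8,11] → sync [9,13] → ship [10,14] → sync [12,15] gives a common subsequence of length 11. The LCS DP gives dp[13][15] = 11, so this is optimal.

11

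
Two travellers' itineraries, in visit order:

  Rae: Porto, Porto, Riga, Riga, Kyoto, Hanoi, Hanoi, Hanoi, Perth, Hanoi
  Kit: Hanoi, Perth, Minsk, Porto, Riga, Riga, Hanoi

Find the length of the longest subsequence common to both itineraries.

4

Taking Porto [2,4], Riga [3,5], Riga [4,6], Hanoi [10,7] gives a common subsequence of length 4. The LCS DP gives dp[10][7] = 4, so this is optimal.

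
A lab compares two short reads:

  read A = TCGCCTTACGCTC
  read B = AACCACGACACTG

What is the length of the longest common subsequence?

7

Match C [2,3], C [4,4], C [5,6], A [8,8], C [9,9], C [11,11], T [12,12] — 7 bases in the same relative order in both, and the DP table's final entry dp[13][13] is also 7, so no common subsequence is longer.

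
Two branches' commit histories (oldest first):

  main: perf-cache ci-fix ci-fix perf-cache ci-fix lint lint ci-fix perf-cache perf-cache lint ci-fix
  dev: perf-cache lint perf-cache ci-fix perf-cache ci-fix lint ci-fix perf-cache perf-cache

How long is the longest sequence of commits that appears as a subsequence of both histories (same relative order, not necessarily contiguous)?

8

Match perf-cache [1,3], ci-fix [3,4], perf-cache [4,5], ci-fix [5,6], lint [7,7], ci-fix [8,8], perf-cache [9,9], perf-cache [10,10] — 8 commits in the same relative order in both. dp[12][10] = 8 confirms this is the maximum.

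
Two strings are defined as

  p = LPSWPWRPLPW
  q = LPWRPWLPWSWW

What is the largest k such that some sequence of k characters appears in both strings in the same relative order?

8

One common subsequence of length 8: L at p[1]=q[1], P at p[2]=q[2], W at p[4]=q[3], P at p[5]=q[5], W at p[6]=q[6], L at p[9]=q[7], P at p[10]=q[8], W at p[11]=q[12]. dp[11][12] = 8 confirms this is the maximum.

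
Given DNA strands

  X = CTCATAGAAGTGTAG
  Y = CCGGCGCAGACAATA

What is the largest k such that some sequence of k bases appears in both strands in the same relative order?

8

Pick C (X #1, Y #5) → C (X #3, Y #7) → A (X #4, Y #8) → A (X #6, Y #10) → A (X #8, Y #12) → A (X #9, Y #13) → T (X #13, Y #14) → A (X #14, Y #15); all 8 bases appear in both, in order. dp[15][15] = 8 confirms this is the maximum.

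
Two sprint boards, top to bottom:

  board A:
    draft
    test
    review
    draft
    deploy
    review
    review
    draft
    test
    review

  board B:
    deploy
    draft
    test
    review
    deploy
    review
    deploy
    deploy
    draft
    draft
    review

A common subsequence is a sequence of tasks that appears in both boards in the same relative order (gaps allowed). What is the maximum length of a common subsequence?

7

One common subsequence of length 7: draft (board A #1, board B #2) → test (board A #2, board B #3) → review (board A #3, board B #4) → deploy (board A #5, board B #5) → review (board A #6, board B #6) → draft (board A #8, board B #10) → review (board A #10, board B #11). Since dp[10][11] = 7, nothing longer is possible.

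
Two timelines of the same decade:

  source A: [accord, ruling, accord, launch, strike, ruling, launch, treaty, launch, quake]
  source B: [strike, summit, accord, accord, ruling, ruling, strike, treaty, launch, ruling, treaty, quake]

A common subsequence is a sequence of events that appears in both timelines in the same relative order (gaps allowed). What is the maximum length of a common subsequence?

6

One common subsequence of length 6: accord (source A #1, source B #4) → ruling (source A #2, source B #6) → launch (source A #4, source B #9) → ruling (source A #6, source B #10) → treaty (source A #8, source B #11) → quake (source A #10, source B #12). Since dp[10][12] = 6, nothing longer is possible.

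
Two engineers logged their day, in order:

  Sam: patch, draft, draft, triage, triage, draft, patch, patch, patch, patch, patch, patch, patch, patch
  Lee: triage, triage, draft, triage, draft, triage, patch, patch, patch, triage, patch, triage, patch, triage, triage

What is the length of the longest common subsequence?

Taking draft [2,3] → draft [3,5] → triage [5,6] → patch [7,7] → patch [8,8] → patch [9,9] → patch [10,11] → patch [11,13] gives a common subsequence of length 8. Since dp[14][15] = 8, nothing longer is possible.

8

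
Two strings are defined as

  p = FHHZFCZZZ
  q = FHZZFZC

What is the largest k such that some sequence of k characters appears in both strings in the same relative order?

5

Pick F [1,1], then H [2,2], then Z [4,4], then F [5,5], then C [6,7]; all 5 characters appear in both, in order, and the DP table's final entry dp[9][7] is also 5, so no common subsequence is longer.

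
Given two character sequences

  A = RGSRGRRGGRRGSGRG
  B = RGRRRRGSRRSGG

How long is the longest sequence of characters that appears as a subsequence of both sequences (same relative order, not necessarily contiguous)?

11

One common subsequence of length 11: R [1,1] → G [2,2] → R [4,4] → R [6,5] → R [7,6] → G [8,7] → R [10,9] → R [11,10] → S [13,11] → G [14,12] → G [16,13], and the DP table's final entry dp[16][13] is also 11, so no common subsequence is longer.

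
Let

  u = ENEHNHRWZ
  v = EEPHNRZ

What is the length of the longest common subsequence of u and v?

6

Pick E at u[1]=v[1], then E at u[3]=v[2], then H at u[4]=v[4], then N at u[5]=v[5], then R at u[7]=v[6], then Z at u[9]=v[7]; all 6 characters appear in both, in order. dp[9][7] = 6 confirms this is the maximum.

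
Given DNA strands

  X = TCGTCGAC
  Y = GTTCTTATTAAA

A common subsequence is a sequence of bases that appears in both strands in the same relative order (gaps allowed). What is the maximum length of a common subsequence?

4

Taking T at X[1]=Y[3], C at X[2]=Y[4], T at X[4]=Y[9], A at X[7]=Y[12] gives a common subsequence of length 4. The LCS DP gives dp[8][12] = 4, so this is optimal.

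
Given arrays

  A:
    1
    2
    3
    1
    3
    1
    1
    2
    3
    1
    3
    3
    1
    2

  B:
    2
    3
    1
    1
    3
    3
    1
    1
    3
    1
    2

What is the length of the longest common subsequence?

Match 2 (A #2, B #1) → 3 (A #3, B #2) → 1 (A #4, B #4) → 3 (A #5, B #6) → 1 (A #7, B #7) → 1 (A #10, B #8) → 3 (A #12, B #9) → 1 (A #13, B #10) → 2 (A #14, B #11) — 9 values in the same relative order in both. Since dp[14][11] = 9, nothing longer is possible.

9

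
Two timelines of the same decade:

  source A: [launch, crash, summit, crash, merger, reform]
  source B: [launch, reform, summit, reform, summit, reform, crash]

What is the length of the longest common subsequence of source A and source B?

3

One common subsequence of length 3: launch (source A #1, source B #1); then summit (source A #3, source B #5); then crash (source A #4, source B #7), and the DP table's final entry dp[6][7] is also 3, so no common subsequence is longer.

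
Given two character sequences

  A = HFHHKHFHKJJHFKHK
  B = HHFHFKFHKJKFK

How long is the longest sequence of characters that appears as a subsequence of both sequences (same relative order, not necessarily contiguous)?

10

Match H [1,2] → F [2,3] → H [3,4] → K [5,6] → F [7,7] → H [8,8] → K [9,9] → J [10,10] → F [13,12] → K [16,13] — 10 characters in the same relative order in both. dp[16][13] = 10 confirms this is the maximum.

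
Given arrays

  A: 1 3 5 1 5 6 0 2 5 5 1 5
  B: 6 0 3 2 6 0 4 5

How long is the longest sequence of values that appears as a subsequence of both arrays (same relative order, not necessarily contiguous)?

Let dp[i][j] be the LCS length of the first i values of A and the first j values of B. dp[i][j] = dp[i-1][j-1]+1 when the i-th and j-th values match, else max(dp[i-1][j], dp[i][j-1]).
    ·  6  0  3  2  6  0  4  5
 ·  0  0  0  0  0  0  0  0  0
 1  0  0  0  0  0  0  0  0  0
 3  0  0  0  1  1  1  1  1  1
 5  0  0  0  1  1  1  1  1  2
 1  0  0  0  1  1  1  1  1  2
 5  0  0  0  1  1  1  1  1  2
 6  0  1  1  1  1  2  2  2  2
 0  0  1  2  2  2  2  3  3  3
 2  0  1  2  2  3  3  3  3  3
 5  0  1  2  2  3  3  3  3  4
 5  0  1  2  2  3  3  3  3  4
 1  0  1  2  2  3  3  3  3  4
 5  0  1  2  2  3  3  3  3  4
dp[12][8] = 4. One LCS (by backtracking along matches): 3, 6, 0, 5.

4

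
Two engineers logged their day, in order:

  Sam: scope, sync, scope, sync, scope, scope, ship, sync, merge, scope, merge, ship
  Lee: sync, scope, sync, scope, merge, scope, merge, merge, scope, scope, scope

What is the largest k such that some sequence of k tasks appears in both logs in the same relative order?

Match sync (Sam #2, Lee #1), then scope (Sam #3, Lee #2), then sync (Sam #4, Lee #3), then scope (Sam #5, Lee #4), then scope (Sam #6, Lee #6), then merge (Sam #9, Lee #8), then scope (Sam #10, Lee #11) — 7 tasks in the same relative order in both, and the DP table's final entry dp[12][11] is also 7, so no common subsequence is longer.

7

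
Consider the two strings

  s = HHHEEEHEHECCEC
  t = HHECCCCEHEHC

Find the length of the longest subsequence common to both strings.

8

One common subsequence of length 8: H (s #2, t #1); then H (s #3, t #2); then E (s #4, t #3); then E (s #6, t #8); then H (s #7, t #9); then E (s #8, t #10); then H (s #9, t #11); then C (s #14, t #12). The LCS DP gives dp[14][12] = 8, so this is optimal.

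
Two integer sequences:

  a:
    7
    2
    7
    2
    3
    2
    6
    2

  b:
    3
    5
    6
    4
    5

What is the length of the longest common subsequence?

2

Let dp[i][j] be the LCS length of the first i values of a and the first j values of b. dp[i][j] = dp[i-1][j-1]+1 when the i-th and j-th values match, else max(dp[i-1][j], dp[i][j-1]).
    ·  3  5  6  4  5
 ·  0  0  0  0  0  0
 7  0  0  0  0  0  0
 2  0  0  0  0  0  0
 7  0  0  0  0  0  0
 2  0  0  0  0  0  0
 3  0  1  1  1  1  1
 2  0  1  1  1  1  1
 6  0  1  1  2  2  2
 2  0  1  1  2  2  2
dp[8][5] = 2. One LCS (by backtracking along matches): 3, 6.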